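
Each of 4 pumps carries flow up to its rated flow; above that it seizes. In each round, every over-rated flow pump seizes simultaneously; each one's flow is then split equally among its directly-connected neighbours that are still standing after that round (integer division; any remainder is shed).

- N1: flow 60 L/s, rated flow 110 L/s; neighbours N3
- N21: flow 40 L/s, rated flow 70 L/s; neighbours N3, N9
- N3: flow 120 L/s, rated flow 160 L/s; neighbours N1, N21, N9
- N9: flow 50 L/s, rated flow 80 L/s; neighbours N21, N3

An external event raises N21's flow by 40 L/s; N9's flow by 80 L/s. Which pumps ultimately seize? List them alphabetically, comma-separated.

Round 1 — N21 at 80 > 70; N9 at 130 > 80. N21, N9 seize.
  N21 sheds 80 L/s to N3: 80 each.
    N3: 120+80 = 200 > 160
  N9 sheds 130 L/s to N3: 130 each.
    N3: 200+130 = 330 > 160
Round 2 — N3 seizes.
  N3 sheds 330 L/s to N1: 330 each.
    N1: 60+330 = 390 > 110
Round 3 — N1 seizes.
  N1 sheds 390 L/s: no online neighbours, lost.
No further seizures.

N1, N21, N3, N9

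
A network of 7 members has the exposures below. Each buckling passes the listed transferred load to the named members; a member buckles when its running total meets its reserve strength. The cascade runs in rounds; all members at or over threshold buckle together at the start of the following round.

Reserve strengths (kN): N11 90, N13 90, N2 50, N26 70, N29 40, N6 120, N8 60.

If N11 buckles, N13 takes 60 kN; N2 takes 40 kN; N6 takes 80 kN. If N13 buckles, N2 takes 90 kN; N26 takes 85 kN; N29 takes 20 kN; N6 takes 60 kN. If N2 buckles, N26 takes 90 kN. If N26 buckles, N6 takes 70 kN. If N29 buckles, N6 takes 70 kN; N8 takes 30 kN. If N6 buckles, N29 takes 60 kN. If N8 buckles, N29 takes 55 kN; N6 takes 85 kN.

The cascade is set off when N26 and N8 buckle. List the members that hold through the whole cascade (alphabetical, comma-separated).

N11, N13, N2

Round 1 — N26, N8 buckle (initial).
  N29: +55 → 55 ≥ 40
  N6: +70+85 → 155 ≥ 120
Round 2 — N29, N6 buckle.
No further bucklings.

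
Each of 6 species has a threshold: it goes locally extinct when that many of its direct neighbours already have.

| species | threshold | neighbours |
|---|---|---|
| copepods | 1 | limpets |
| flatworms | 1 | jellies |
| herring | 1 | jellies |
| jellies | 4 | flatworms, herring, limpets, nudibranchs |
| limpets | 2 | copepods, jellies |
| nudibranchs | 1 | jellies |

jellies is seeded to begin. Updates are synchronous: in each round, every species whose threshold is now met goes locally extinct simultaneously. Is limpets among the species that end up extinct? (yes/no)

Round 1 — jellies goes locally extinct (initial).
Round 2 — checking thresholds:
  flatworms: 1 of 1 neighbours ≥ 1, goes locally extinct.
  herring: 1 of 1 neighbours ≥ 1, goes locally extinct.
  limpets: 1 of 2 neighbours < 2, holds.
  nudibranchs: 1 of 1 neighbours ≥ 1, goes locally extinct.
Round 3 — no new extinctions; cascade stops.

no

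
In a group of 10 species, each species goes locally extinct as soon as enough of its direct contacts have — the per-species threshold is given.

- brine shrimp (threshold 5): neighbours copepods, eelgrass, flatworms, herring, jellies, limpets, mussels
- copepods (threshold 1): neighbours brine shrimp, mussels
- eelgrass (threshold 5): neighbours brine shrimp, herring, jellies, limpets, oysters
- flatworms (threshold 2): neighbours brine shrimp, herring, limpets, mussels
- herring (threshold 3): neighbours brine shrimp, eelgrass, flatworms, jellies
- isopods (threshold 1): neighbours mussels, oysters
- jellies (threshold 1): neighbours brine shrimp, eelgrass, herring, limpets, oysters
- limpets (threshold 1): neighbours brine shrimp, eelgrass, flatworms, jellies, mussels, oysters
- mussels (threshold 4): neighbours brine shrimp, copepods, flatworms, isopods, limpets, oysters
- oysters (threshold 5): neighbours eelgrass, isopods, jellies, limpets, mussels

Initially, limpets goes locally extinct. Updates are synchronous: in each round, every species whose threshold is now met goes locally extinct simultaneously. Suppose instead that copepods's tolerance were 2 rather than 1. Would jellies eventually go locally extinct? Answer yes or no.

yes

With copepods's tolerance at 2:
Round 1 — limpets goes locally extinct (initial).
Round 2 — checking thresholds:
  brine shrimp: 1 of 7 neighbours < 5, holds.
  eelgrass: 1 of 5 neighbours < 5, holds.
  flatworms: 1 of 4 neighbours < 2, holds.
  jellies: 1 of 5 neighbours ≥ 1, goes locally extinct.
  mussels: 1 of 6 neighbours < 4, holds.
  oysters: 1 of 5 neighbours < 5, holds.
Round 3 — no new extinctions; cascade stops.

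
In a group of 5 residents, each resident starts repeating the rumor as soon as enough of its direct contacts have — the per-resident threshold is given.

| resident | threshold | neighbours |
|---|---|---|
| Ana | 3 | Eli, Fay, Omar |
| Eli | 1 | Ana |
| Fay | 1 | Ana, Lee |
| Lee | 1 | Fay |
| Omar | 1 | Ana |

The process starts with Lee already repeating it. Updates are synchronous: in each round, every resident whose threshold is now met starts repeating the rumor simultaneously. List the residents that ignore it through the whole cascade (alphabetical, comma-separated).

Ana, Eli, Omar

Round 1 — Lee starts repeating the rumor (initial).
Round 2 — checking thresholds:
  Fay: 1 of 2 neighbours ≥ 1, starts repeating the rumor.
Round 3 — no new spreads; cascade stops.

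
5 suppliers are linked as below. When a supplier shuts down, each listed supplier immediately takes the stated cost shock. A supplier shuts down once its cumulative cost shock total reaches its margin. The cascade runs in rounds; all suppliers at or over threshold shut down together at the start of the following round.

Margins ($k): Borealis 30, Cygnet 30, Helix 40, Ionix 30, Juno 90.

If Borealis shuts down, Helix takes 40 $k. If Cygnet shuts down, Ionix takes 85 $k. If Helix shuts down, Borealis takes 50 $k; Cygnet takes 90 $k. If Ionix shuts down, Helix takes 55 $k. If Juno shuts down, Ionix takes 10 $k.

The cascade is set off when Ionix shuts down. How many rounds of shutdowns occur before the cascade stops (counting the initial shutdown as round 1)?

3

Round 1 — Ionix shuts down (initial).
  Helix: +55 → 55 ≥ 40
Round 2 — Helix shuts down.
  Borealis: +50 → 50 ≥ 30
  Cygnet: +90 → 90 ≥ 30
Round 3 — Borealis, Cygnet shut down.
No further shutdowns.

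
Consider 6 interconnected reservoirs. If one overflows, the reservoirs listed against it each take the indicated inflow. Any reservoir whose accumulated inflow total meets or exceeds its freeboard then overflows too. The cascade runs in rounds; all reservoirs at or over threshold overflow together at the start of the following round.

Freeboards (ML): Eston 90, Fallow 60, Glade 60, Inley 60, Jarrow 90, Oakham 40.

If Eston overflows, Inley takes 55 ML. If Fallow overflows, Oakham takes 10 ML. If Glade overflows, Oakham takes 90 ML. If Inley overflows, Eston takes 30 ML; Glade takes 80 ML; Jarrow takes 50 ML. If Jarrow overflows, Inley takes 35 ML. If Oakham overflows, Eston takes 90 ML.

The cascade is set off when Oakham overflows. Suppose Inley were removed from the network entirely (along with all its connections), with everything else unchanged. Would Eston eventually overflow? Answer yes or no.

yes

With Inley removed:
Round 1 — Oakham overflows (initial).
  Eston: +90 → 90 ≥ 90
Round 2 — Eston overflows.
No further overflows.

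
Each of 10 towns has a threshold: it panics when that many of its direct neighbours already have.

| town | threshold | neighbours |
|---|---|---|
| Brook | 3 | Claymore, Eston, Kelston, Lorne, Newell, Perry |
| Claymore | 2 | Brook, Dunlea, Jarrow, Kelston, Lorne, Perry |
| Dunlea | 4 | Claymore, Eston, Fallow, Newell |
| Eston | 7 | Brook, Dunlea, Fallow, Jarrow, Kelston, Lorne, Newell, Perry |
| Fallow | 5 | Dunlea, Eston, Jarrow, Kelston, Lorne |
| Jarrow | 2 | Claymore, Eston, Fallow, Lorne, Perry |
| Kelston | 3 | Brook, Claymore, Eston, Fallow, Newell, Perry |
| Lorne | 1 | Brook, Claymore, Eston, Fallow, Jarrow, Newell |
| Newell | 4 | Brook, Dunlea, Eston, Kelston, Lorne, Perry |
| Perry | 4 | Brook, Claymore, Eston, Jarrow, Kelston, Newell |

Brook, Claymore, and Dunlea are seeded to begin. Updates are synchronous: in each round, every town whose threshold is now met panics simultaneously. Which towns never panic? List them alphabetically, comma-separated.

Round 1 — Brook, Claymore, Dunlea panic (initial).
Round 2 — checking thresholds:
  Eston: 2 of 8 neighbours < 7, below threshold.
  Fallow: 1 of 5 neighbours < 5, below threshold.
  Jarrow: 1 of 5 neighbours < 2, below threshold.
  Kelston: 2 of 6 neighbours < 3, below threshold.
  Lorne: 2 of 6 neighbours ≥ 1, panics.
  Newell: 2 of 6 neighbours < 4, below threshold.
  Perry: 2 of 6 neighbours < 4, below threshold.
Round 3 — checking thresholds:
  Eston: 3 of 8 neighbours < 7, below threshold.
  Fallow: 2 of 5 neighbours < 5, below threshold.
  Jarrow: 2 of 5 neighbours ≥ 2, panics.
  Kelston: 2 of 6 neighbours < 3, below threshold.
  Newell: 3 of 6 neighbours < 4, below threshold.
  Perry: 2 of 6 neighbours < 4, below threshold.
Round 4 — no new panics; cascade stops.

Eston, Fallow, Kelston, Newell, Perry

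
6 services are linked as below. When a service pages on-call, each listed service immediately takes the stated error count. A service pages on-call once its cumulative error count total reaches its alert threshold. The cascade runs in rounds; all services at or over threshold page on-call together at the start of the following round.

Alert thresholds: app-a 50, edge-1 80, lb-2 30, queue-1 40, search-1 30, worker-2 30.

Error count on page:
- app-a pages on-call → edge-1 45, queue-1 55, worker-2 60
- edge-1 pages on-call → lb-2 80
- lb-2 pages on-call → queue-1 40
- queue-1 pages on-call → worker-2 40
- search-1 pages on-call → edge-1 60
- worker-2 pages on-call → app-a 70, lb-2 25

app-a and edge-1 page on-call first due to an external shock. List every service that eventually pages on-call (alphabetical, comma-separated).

app-a, edge-1, lb-2, queue-1, worker-2

Round 1 — app-a, edge-1 page on-call (initial).
  lb-2: +80 → 80 ≥ 30
  queue-1: +55 → 55 ≥ 40
  worker-2: +60 → 60 ≥ 30
Round 2 — lb-2, queue-1, worker-2 page on-call.
No further pages.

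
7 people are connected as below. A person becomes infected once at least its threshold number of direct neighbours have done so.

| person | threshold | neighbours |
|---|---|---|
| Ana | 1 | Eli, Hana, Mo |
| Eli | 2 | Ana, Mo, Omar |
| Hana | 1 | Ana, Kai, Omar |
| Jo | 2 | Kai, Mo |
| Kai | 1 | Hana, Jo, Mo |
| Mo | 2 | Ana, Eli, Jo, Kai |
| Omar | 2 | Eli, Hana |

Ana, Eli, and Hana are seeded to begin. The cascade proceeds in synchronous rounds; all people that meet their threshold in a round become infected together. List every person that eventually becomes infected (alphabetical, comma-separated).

Ana, Eli, Hana, Jo, Kai, Mo, Omar

Round 1 — Ana, Eli, Hana become infected (initial).
Round 2 — checking thresholds:
  Kai: 1 of 3 neighbours ≥ 1, becomes infected.
  Mo: 2 of 4 neighbours ≥ 2, becomes infected.
  Omar: 2 of 2 neighbours ≥ 2, becomes infected.
Round 3 — checking thresholds:
  Jo: 2 of 2 neighbours ≥ 2, becomes infected.
Round 4 — no new infections; cascade stops.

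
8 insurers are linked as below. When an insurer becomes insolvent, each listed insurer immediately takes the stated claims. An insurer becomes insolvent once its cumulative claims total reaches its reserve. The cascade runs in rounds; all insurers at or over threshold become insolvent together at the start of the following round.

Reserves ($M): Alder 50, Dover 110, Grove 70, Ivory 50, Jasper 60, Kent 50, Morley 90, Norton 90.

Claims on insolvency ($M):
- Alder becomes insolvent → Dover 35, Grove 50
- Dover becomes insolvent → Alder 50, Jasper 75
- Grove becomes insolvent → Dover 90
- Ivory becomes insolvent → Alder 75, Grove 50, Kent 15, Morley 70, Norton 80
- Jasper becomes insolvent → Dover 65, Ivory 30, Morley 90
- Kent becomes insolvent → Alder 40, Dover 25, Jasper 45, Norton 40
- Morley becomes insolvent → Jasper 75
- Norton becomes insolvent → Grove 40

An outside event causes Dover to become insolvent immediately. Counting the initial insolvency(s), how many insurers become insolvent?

Round 1 — Dover becomes insolvent (initial).
  Alder: +50 → 50 ≥ 50
  Jasper: +75 → 75 ≥ 60
Round 2 — Alder, Jasper become insolvent.
  Grove: +50 → 50 < 70
  Ivory: +30 → 30 < 50
  Morley: +90 → 90 ≥ 90
Round 3 — Morley becomes insolvent.
No further insolvencies.

4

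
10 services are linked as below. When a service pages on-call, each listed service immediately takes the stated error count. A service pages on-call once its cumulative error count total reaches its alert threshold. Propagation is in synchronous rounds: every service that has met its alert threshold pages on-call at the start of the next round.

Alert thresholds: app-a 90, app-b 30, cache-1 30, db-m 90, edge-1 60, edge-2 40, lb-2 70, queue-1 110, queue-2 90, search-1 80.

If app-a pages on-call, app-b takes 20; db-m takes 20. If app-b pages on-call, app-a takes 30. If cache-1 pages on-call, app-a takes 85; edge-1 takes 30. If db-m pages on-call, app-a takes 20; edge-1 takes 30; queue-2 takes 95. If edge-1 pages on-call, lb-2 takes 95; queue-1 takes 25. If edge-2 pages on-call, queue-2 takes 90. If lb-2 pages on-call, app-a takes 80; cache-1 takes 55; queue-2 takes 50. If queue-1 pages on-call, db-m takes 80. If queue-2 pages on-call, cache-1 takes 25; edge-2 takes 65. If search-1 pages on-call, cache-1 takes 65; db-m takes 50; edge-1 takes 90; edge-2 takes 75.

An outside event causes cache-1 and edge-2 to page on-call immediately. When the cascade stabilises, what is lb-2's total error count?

0

Round 1 — cache-1, edge-2 page on-call (initial).
  app-a: +85 → 85 < 90
  edge-1: +30 → 30 < 60
  queue-2: +90 → 90 ≥ 90
Round 2 — queue-2 pages on-call.
No further pages.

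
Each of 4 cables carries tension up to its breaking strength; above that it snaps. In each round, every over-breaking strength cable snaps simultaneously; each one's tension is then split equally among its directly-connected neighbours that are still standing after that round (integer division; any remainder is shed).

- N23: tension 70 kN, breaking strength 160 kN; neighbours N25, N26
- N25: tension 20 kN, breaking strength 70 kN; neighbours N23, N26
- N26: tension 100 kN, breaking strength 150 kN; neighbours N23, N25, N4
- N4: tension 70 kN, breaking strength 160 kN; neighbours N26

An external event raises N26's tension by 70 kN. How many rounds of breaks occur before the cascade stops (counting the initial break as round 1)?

3

Round 1 — N26 at 170 > 150. N26 snaps.
  N26 sheds 170 kN to N23, N25, N4: 56 each (2 lost).
    N23: 70+56 = 126 ≤ 160
    N25: 20+56 = 76 > 70
    N4: 70+56 = 126 ≤ 160
Round 2 — N25 snaps.
  N25 sheds 76 kN to N23: 76 each.
    N23: 126+76 = 202 > 160
Round 3 — N23 snaps.
  N23 sheds 202 kN: no online neighbours, lost.
No further breaks.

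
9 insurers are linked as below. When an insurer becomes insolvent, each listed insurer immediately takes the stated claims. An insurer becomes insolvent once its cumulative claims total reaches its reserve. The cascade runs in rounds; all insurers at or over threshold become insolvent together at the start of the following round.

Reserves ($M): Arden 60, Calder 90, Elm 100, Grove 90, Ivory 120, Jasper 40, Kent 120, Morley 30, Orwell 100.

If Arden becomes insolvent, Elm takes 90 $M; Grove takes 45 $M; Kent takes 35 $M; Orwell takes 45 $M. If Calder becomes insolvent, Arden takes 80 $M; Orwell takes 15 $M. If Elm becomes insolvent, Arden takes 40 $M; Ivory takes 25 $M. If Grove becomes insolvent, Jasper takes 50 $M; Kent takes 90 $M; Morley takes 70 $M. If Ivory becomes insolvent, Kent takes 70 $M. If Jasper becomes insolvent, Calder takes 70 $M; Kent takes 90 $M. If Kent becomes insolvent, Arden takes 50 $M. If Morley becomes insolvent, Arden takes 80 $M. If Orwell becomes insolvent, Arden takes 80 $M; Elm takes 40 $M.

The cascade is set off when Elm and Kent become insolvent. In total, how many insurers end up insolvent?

Round 1 — Elm, Kent become insolvent (initial).
  Arden: +40+50 → 90 ≥ 60
  Ivory: +25 → 25 < 120
Round 2 — Arden becomes insolvent.
  Grove: +45 → 45 < 90
  Orwell: +45 → 45 < 100
No further insolvencies.

3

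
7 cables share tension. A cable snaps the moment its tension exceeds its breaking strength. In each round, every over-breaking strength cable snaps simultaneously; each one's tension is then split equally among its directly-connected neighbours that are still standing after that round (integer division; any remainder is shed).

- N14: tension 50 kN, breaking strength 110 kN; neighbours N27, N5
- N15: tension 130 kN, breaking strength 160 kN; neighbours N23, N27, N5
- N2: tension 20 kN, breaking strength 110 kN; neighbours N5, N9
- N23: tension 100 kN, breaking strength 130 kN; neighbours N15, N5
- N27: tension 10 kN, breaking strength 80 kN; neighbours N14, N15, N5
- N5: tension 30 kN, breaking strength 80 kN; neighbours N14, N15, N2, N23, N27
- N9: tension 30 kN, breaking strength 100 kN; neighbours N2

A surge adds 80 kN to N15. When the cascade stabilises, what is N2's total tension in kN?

53

Round 1 — N15 at 210 > 160. N15 snaps.
  N15 sheds 210 kN to N23, N27, N5: 70 each.
    N23: 100+70 = 170 > 130
    N27: 10+70 = 80 ≤ 80
    N5: 30+70 = 100 > 80
Round 2 — N23, N5 snap.
  N23 sheds 170 kN: no online neighbours, lost.
  N5 sheds 100 kN to N14, N2, N27: 33 each (1 lost).
    N14: 50+33 = 83 ≤ 110
    N2: 20+33 = 53 ≤ 110
    N27: 80+33 = 113 > 80
Round 3 — N27 snaps.
  N27 sheds 113 kN to N14: 113 each.
    N14: 83+113 = 196 > 110
Round 4 — N14 snaps.
  N14 sheds 196 kN: no online neighbours, lost.
No further breaks.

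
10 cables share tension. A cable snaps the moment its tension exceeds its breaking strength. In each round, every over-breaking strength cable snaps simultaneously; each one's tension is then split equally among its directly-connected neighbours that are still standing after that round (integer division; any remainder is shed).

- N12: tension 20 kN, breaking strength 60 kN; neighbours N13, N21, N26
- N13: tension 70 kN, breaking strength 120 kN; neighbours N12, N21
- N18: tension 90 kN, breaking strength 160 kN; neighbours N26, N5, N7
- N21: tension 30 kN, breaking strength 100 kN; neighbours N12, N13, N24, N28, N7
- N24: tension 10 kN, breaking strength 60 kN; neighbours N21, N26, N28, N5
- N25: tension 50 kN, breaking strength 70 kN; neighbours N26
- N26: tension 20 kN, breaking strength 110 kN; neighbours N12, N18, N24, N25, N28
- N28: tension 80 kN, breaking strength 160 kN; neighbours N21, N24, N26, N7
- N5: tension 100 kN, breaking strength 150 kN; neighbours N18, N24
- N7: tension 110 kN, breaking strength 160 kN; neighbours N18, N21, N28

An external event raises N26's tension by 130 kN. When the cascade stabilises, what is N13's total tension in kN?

Round 1 — N26 at 150 > 110. N26 snaps.
  N26 sheds 150 kN to N12, N18, N24, N25, N28: 30 each.
    N12: 20+30 = 50 ≤ 60
    N18: 90+30 = 120 ≤ 160
    N24: 10+30 = 40 ≤ 60
    N25: 50+30 = 80 > 70
    N28: 80+30 = 110 ≤ 160
Round 2 — N25 snaps.
  N25 sheds 80 kN: no online neighbours, lost.
No further breaks.

70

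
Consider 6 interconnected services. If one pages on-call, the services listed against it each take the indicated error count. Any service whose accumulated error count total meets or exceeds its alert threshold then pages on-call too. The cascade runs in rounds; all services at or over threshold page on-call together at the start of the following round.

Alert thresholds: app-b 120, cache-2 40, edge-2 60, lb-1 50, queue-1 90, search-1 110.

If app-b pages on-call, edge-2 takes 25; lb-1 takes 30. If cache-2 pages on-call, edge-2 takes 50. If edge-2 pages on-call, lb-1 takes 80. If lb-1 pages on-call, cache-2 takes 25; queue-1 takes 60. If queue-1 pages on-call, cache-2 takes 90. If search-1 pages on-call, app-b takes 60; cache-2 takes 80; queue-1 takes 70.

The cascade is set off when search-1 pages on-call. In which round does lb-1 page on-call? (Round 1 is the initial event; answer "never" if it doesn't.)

never

Round 1 — search-1 pages on-call (initial).
  app-b: +60 → 60 < 120
  cache-2: +80 → 80 ≥ 40
  queue-1: +70 → 70 < 90
Round 2 — cache-2 pages on-call.
  edge-2: +50 → 50 < 60
No further pages.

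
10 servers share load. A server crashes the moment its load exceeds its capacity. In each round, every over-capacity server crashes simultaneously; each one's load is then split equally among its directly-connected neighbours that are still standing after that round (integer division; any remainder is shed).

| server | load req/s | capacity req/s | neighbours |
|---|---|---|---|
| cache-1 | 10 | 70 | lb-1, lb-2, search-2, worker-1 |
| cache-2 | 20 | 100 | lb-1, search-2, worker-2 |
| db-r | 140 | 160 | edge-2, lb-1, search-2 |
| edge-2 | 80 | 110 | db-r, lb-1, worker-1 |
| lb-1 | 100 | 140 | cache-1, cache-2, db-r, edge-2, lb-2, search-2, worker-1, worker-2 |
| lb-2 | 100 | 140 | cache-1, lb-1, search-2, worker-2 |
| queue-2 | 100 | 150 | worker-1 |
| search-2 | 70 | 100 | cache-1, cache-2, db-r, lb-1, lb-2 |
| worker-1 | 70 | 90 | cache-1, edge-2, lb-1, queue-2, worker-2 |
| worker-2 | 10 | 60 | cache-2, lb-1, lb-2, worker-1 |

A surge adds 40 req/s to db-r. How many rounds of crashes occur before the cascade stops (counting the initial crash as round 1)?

5

Round 1 — db-r at 180 > 160. db-r crashes.
  db-r sheds 180 req/s to edge-2, lb-1, search-2: 60 each.
    edge-2: 80+60 = 140 > 110
    lb-1: 100+60 = 160 > 140
    search-2: 70+60 = 130 > 100
Round 2 — edge-2, lb-1, search-2 crash.
  edge-2 sheds 140 req/s to worker-1: 140 each.
    worker-1: 70+140 = 210 > 90
  lb-1 sheds 160 req/s to cache-1, cache-2, lb-2, worker-1, worker-2: 32 each.
    cache-1: 10+32 = 42 ≤ 70
    cache-2: 20+32 = 52 ≤ 100
    lb-2: 100+32 = 132 ≤ 140
    worker-1: 210+32 = 242 > 90
    worker-2: 10+32 = 42 ≤ 60
  search-2 sheds 130 req/s to cache-1, cache-2, lb-2: 43 each (1 lost).
    cache-1: 42+43 = 85 > 70
    cache-2: 52+43 = 95 ≤ 100
    lb-2: 132+43 = 175 > 140
Round 3 — cache-1, lb-2, worker-1 crash.
  cache-1 sheds 85 req/s: no online neighbours, lost.
  lb-2 sheds 175 req/s to worker-2: 175 each.
    worker-2: 42+175 = 217 > 60
  worker-1 sheds 242 req/s to queue-2, worker-2: 121 each.
    queue-2: 100+121 = 221 > 150
    worker-2: 217+121 = 338 > 60
Round 4 — queue-2, worker-2 crash.
  queue-2 sheds 221 req/s: no online neighbours, lost.
  worker-2 sheds 338 req/s to cache-2: 338 each.
    cache-2: 95+338 = 433 > 100
Round 5 — cache-2 crashes.
  cache-2 sheds 433 req/s: no online neighbours, lost.
No further crashes.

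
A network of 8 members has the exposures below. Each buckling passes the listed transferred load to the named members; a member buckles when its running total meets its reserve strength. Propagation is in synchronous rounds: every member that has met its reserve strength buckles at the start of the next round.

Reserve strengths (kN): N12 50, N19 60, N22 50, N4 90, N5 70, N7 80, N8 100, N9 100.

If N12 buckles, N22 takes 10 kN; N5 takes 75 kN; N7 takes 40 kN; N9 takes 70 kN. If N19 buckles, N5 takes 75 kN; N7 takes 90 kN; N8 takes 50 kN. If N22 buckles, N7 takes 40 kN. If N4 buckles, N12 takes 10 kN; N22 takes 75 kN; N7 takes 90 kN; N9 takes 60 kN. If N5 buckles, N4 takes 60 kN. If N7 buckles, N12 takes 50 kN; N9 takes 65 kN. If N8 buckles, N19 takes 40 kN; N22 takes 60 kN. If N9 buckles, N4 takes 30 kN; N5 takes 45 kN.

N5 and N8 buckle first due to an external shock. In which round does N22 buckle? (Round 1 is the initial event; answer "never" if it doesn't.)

Round 1 — N5, N8 buckle (initial).
  N19: +40 → 40 < 60
  N22: +60 → 60 ≥ 50
  N4: +60 → 60 < 90
Round 2 — N22 buckles.
  N7: +40 → 40 < 80
No further bucklings.

2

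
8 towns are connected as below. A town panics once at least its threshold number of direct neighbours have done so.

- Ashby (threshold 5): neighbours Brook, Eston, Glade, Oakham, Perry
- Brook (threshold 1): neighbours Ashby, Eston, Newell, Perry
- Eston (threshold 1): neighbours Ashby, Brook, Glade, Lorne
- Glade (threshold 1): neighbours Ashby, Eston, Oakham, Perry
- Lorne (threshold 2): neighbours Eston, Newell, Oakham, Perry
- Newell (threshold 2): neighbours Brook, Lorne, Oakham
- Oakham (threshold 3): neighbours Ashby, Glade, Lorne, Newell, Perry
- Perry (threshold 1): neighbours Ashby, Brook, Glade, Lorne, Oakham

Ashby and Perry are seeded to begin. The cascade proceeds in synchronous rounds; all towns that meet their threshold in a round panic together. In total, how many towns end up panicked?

8

Round 1 — Ashby, Perry panic (initial).
Round 2 — checking thresholds:
  Brook: 2 of 4 neighbours ≥ 1, panics.
  Eston: 1 of 4 neighbours ≥ 1, panics.
  Glade: 2 of 4 neighbours ≥ 1, panics.
  Lorne: 1 of 4 neighbours < 2, holds.
  Oakham: 2 of 5 neighbours < 3, holds.
Round 3 — checking thresholds:
  Lorne: 2 of 4 neighbours ≥ 2, panics.
  Newell: 1 of 3 neighbours < 2, holds.
  Oakham: 3 of 5 neighbours ≥ 3, panics.
Round 4 — checking thresholds:
  Newell: 3 of 3 neighbours ≥ 2, panics.
Round 5 — no new panics; cascade stops.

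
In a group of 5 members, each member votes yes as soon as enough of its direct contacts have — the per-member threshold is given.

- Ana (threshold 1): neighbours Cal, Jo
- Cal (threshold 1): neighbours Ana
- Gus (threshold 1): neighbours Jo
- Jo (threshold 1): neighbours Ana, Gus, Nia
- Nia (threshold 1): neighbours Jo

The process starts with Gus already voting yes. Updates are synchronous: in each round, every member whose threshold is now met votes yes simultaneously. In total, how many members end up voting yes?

Round 1 — Gus votes yes (initial).
Round 2 — checking thresholds:
  Jo: 1 of 3 neighbours ≥ 1, votes yes.
Round 3 — checking thresholds:
  Ana: 1 of 2 neighbours ≥ 1, votes yes.
  Nia: 1 of 1 neighbours ≥ 1, votes yes.
Round 4 — checking thresholds:
  Cal: 1 of 1 neighbours ≥ 1, votes yes.
Round 5 — no new yes votes; cascade stops.

5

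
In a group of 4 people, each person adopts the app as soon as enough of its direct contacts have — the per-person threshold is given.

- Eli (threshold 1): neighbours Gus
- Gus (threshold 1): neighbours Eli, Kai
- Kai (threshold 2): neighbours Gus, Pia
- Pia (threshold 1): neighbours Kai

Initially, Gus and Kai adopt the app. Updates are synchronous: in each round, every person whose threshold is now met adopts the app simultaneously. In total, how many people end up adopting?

Round 1 — Gus, Kai adopt the app (initial).
Round 2 — checking thresholds:
  Eli: 1 of 1 neighbours ≥ 1, adopts the app.
  Pia: 1 of 1 neighbours ≥ 1, adopts the app.
Round 3 — no new adoptions; cascade stops.

4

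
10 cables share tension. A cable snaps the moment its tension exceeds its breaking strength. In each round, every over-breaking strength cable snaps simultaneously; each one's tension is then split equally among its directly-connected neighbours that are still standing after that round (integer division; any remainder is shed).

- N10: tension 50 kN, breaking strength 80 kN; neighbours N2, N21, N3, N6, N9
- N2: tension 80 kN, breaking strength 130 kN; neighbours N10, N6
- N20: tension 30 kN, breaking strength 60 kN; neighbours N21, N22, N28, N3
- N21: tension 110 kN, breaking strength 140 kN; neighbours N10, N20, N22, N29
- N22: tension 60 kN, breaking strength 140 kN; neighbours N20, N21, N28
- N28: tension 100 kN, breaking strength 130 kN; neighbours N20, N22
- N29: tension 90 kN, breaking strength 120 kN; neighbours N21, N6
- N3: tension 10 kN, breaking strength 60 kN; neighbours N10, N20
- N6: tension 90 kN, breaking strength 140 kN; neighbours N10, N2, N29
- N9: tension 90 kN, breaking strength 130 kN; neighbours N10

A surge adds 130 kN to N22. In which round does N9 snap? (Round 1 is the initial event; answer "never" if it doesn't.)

4

Round 1 — N22 at 190 > 140. N22 snaps.
  N22 sheds 190 kN to N20, N21, N28: 63 each (1 lost).
    N20: 30+63 = 93 > 60
    N21: 110+63 = 173 > 140
    N28: 100+63 = 163 > 130
Round 2 — N20, N21, N28 snap.
  N20 sheds 93 kN to N3: 93 each.
    N3: 10+93 = 103 > 60
  N21 sheds 173 kN to N10, N29: 86 each (1 lost).
    N10: 50+86 = 136 > 80
    N29: 90+86 = 176 > 120
  N28 sheds 163 kN: no online neighbours, lost.
Round 3 — N10, N29, N3 snap.
  N10 sheds 136 kN to N2, N6, N9: 45 each (1 lost).
    N2: 80+45 = 125 ≤ 130
    N6: 90+45 = 135 ≤ 140
    N9: 90+45 = 135 > 130
  N29 sheds 176 kN to N6: 176 each.
    N6: 135+176 = 311 > 140
  N3 sheds 103 kN: no online neighbours, lost.
Round 4 — N6, N9 snap.
  N6 sheds 311 kN to N2: 311 each.
    N2: 125+311 = 436 > 130
  N9 sheds 135 kN: no online neighbours, lost.
Round 5 — N2 snaps.
  N2 sheds 436 kN: no online neighbours, lost.
No further breaks.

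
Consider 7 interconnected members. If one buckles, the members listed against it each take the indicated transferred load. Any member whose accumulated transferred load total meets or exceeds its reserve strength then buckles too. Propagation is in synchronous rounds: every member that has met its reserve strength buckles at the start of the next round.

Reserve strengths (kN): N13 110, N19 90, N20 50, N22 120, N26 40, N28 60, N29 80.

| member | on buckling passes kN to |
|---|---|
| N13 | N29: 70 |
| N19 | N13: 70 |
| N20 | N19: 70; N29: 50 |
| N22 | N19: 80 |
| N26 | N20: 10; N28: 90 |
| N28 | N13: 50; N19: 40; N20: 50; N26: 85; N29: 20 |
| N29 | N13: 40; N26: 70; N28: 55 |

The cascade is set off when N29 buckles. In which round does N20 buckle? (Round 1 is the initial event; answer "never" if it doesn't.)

Round 1 — N29 buckles (initial).
  N13: +40 → 40 < 110
  N26: +70 → 70 ≥ 40
  N28: +55 → 55 < 60
Round 2 — N26 buckles.
  N20: +10 → 10 < 50
  N28: +90 → 145 ≥ 60
Round 3 — N28 buckles.
  N13: +50 → 90 < 110
  N19: +40 → 40 < 90
  N20: +50 → 60 ≥ 50
Round 4 — N20 buckles.
  N19: +70 → 110 ≥ 90
Round 5 — N19 buckles.
  N13: +70 → 160 ≥ 110
Round 6 — N13 buckles.
No further bucklings.

4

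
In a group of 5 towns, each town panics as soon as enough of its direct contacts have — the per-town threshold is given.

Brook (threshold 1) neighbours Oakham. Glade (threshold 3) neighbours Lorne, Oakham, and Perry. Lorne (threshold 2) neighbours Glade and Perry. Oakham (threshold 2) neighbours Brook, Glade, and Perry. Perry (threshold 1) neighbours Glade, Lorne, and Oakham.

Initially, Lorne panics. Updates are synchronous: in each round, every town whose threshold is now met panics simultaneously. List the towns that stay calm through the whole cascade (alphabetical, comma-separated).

Brook, Glade, Oakham

Round 1 — Lorne panics (initial).
Round 2 — checking thresholds:
  Glade: 1 of 3 neighbours < 3, holds.
  Perry: 1 of 3 neighbours ≥ 1, panics.
Round 3 — no new panics; cascade stops.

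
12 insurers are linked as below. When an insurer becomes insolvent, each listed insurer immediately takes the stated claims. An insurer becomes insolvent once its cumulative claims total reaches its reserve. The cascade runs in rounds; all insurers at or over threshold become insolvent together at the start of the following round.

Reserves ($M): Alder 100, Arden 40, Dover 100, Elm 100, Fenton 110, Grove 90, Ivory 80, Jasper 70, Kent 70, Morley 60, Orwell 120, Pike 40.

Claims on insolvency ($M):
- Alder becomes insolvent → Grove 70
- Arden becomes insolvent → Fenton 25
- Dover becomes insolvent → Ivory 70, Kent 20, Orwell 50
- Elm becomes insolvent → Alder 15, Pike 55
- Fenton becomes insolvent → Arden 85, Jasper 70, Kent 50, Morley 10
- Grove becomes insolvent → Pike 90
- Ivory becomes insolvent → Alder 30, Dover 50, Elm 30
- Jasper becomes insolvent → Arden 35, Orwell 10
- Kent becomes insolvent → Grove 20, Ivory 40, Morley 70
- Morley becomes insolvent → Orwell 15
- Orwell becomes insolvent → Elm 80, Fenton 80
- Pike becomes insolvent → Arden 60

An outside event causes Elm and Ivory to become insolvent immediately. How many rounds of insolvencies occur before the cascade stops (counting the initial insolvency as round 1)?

Round 1 — Elm, Ivory become insolvent (initial).
  Alder: +15+30 → 45 < 100
  Dover: +50 → 50 < 100
  Pike: +55 → 55 ≥ 40
Round 2 — Pike becomes insolvent.
  Arden: +60 → 60 ≥ 40
Round 3 — Arden becomes insolvent.
  Fenton: +25 → 25 < 110
No further insolvencies.

3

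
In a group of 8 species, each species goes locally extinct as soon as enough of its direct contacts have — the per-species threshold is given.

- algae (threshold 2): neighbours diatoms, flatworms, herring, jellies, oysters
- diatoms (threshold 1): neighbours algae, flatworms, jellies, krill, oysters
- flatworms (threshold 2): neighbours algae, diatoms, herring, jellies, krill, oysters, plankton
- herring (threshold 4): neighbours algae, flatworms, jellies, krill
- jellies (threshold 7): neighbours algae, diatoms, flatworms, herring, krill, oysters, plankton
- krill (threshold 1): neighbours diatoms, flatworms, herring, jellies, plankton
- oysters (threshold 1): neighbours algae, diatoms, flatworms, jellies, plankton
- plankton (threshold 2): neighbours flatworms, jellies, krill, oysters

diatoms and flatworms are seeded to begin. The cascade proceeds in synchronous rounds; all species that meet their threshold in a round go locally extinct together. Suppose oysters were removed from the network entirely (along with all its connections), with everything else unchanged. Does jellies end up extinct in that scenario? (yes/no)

no

With oysters removed:
Round 1 — diatoms, flatworms go locally extinct (initial).
Round 2 — checking thresholds:
  algae: 2 of 4 neighbours ≥ 2, goes locally extinct.
  herring: 1 of 4 neighbours < 4, holds.
  jellies: 2 of 6 neighbours < 7, holds.
  krill: 2 of 5 neighbours ≥ 1, goes locally extinct.
  plankton: 1 of 3 neighbours < 2, holds.
Round 3 — checking thresholds:
  herring: 3 of 4 neighbours < 4, holds.
  jellies: 4 of 6 neighbours < 7, holds.
  plankton: 2 of 3 neighbours ≥ 2, goes locally extinct.
Round 4 — no new extinctions; cascade stops.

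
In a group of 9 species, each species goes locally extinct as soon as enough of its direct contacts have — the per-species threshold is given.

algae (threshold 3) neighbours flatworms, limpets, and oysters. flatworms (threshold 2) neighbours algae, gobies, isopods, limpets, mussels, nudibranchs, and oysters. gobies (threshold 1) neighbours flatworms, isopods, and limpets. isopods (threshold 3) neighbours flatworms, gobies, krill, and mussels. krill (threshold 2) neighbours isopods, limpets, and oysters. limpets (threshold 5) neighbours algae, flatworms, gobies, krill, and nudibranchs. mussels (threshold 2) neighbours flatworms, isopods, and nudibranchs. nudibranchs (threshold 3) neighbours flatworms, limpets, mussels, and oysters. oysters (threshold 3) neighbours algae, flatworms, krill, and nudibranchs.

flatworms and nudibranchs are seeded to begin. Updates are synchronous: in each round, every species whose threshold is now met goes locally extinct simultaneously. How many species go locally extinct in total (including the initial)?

5

Round 1 — flatworms, nudibranchs go locally extinct (initial).
Round 2 — checking thresholds:
  algae: 1 of 3 neighbours < 3, below threshold.
  gobies: 1 of 3 neighbours ≥ 1, goes locally extinct.
  isopods: 1 of 4 neighbours < 3, below threshold.
  limpets: 2 of 5 neighbours < 5, below threshold.
  mussels: 2 of 3 neighbours ≥ 2, goes locally extinct.
  oysters: 2 of 4 neighbours < 3, below threshold.
Round 3 — checking thresholds:
  algae: 1 of 3 neighbours < 3, below threshold.
  isopods: 3 of 4 neighbours ≥ 3, goes locally extinct.
  limpets: 3 of 5 neighbours < 5, below threshold.
  oysters: 2 of 4 neighbours < 3, below threshold.
Round 4 — no new extinctions; cascade stops.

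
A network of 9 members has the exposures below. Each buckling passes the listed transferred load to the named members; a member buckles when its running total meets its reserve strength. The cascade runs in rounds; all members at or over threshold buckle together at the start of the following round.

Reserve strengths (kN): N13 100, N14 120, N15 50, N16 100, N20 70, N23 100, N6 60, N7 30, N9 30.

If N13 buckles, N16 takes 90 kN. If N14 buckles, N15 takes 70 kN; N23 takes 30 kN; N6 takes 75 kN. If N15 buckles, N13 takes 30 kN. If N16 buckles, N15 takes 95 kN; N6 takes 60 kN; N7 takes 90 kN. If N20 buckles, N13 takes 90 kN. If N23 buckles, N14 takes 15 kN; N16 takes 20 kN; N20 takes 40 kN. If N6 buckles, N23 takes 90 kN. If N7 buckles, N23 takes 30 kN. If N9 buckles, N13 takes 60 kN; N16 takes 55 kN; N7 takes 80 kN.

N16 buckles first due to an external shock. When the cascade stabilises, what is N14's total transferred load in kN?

Round 1 — N16 buckles (initial).
  N15: +95 → 95 ≥ 50
  N6: +60 → 60 ≥ 60
  N7: +90 → 90 ≥ 30
Round 2 — N15, N6, N7 buckle.
  N13: +30 → 30 < 100
  N23: +90+30 → 120 ≥ 100
Round 3 — N23 buckles.
  N14: +15 → 15 < 120
  N20: +40 → 40 < 70
No further bucklings.

15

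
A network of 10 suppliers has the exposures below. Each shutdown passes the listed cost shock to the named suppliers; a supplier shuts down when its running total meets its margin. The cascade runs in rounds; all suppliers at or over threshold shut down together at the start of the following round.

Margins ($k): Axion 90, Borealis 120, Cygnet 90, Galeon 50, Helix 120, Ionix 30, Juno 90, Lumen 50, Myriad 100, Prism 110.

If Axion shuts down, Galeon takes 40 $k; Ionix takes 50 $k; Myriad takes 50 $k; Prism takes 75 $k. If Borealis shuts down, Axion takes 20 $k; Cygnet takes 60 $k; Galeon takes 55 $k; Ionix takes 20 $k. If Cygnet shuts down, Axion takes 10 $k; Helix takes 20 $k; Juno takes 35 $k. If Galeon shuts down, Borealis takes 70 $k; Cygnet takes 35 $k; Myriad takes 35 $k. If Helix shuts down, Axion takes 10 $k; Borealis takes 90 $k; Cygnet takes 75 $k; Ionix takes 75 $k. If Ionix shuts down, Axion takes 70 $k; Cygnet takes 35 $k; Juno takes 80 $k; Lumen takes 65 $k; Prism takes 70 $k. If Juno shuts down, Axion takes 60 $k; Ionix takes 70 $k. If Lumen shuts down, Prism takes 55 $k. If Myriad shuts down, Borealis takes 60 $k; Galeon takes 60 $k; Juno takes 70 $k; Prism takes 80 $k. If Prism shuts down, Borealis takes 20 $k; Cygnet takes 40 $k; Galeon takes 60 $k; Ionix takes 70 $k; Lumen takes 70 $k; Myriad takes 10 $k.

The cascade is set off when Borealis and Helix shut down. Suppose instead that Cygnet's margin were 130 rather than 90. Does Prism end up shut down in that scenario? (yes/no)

With Cygnet's margin at 130:
Round 1 — Borealis, Helix shut down (initial).
  Axion: +20+10 → 30 < 90
  Cygnet: +60+75 → 135 ≥ 130
  Galeon: +55 → 55 ≥ 50
  Ionix: +20+75 → 95 ≥ 30
Round 2 — Cygnet, Galeon, Ionix shut down.
  Axion: +10+70 → 110 ≥ 90
  Juno: +35+80 → 115 ≥ 90
  Lumen: +65 → 65 ≥ 50
  Myriad: +35 → 35 < 100
  Prism: +70 → 70 < 110
Round 3 — Axion, Juno, Lumen shut down.
  Myriad: +50 → 85 < 100
  Prism: +75+55 → 200 ≥ 110
Round 4 — Prism shuts down.
  Myriad: +10 → 95 < 100
No further shutdowns.

yes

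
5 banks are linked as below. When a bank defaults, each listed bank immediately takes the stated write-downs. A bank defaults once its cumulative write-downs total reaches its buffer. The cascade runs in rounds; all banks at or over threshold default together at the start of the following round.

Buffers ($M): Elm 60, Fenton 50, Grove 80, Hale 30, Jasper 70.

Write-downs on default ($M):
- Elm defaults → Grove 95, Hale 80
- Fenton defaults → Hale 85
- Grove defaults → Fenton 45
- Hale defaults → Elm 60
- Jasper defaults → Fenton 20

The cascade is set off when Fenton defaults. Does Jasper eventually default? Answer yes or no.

Round 1 — Fenton defaults (initial).
  Hale: +85 → 85 ≥ 30
Round 2 — Hale defaults.
  Elm: +60 → 60 ≥ 60
Round 3 — Elm defaults.
  Grove: +95 → 95 ≥ 80
Round 4 — Grove defaults.
No further defaults.

no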